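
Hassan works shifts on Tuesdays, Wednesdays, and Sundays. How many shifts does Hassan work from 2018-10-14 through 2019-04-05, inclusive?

75

2018-10-14 is a Sunday.
That's 174 days from start to end, counting both.
174 = 7 × 24 + 6, so there are 24 full weeks plus 6 extra days.
Each full week contributes 3 days from the set (Tue, Wed, Sun): 24 × 3 = 72.
The 6 extra days are Sun, Mon, Tue, Wed, Thu, Fri — 3 of them qualify.
Total: 72 + 3 = 75.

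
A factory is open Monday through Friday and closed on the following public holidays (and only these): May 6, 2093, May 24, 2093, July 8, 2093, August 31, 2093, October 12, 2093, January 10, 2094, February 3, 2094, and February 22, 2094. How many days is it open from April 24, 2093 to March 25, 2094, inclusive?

April 24, 2093 is a Friday.
The range spans 336 days (inclusive of both endpoints).
336 = 7 × 48, so the span is exactly 48 full weeks.
Each full week contributes 5 weekdays (Mon–Fri): 48 × 5 = 240.
Holidays: May 6, 2093 (Wed); May 24, 2093 (Sun); July 8, 2093 (Wed); August 31, 2093 (Mon); October 12, 2093 (Mon); January 10, 2094 (Sun); February 3, 2094 (Wed); February 22, 2094 (Mon).
6 of the 8 holidays fall on weekdays; the rest are weekends and were already excluded.
Business days: 240 − 6 = 234.

234 working days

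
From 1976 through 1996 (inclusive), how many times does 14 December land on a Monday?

Day of week of December 14 in each year:
1976: Tue, 1977: Wed, 1978: Thu, 1979: Fri, 1980: Sun, 1981: Mon ✓, 1982: Tue, 1983: Wed, 1984: Fri, 1985: Sat, 1986: Sun, 1987: Mon ✓, 1988: Wed, 1989: Thu, 1990: Fri, 1991: Sat, 1992: Mon ✓, 1993: Tue, 1994: Wed, 1995: Thu, 1996: Sat
Mondays: 1981, 1987, 1992.

3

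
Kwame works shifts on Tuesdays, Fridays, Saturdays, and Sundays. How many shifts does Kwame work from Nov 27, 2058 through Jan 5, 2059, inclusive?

Nov 27, 2058 is a Wednesday.
That's 40 days from start to end, counting both.
40 = 7 × 5 + 5, so there are 5 full weeks plus 5 extra days.
Each full week contributes 4 days from the set (Tue, Fri, Sat, Sun): 5 × 4 = 20.
The 5 extra days are Wed, Thu, Fri, Sat, Sun — 3 of them qualify.
Total: 20 + 3 = 23.

23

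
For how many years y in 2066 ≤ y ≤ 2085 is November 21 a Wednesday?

3

Day of week of November 21 in each year:
2066: Sun, 2067: Mon, 2068: Wed ✓, 2069: Thu, 2070: Fri, 2071: Sat, 2072: Mon, 2073: Tue, 2074: Wed ✓, 2075: Thu, 2076: Sat, 2077: Sun, 2078: Mon, 2079: Tue, 2080: Thu, 2081: Fri, 2082: Sat, 2083: Sun, 2084: Tue, 2085: Wed ✓
Wednesdays: 2068, 2074, 2085.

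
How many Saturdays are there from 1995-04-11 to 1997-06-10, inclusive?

1995-04-11 is a Tuesday.
From 1995-04-11 to 1997-06-10 is 792 days inclusive.
792 = 7 × 113 + 1, so there are 113 full weeks plus 1 extra day.
Each full week contributes one Saturday: 113 so far.
The 1 extra day is Tue — none qualify.
Total: 113 + 0 = 113.

113 Saturdays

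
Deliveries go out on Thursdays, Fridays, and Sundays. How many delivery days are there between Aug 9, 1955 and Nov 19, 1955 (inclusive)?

44

Aug 9, 1955 is a Tuesday.
The range spans 103 days (inclusive of both endpoints).
103 = 7 × 14 + 5, so there are 14 full weeks plus 5 extra days.
Each full week contributes 3 days from the set (Thu, Fri, Sun): 14 × 3 = 42.
The 5 extra days are Tuesday, Wednesday, Thursday, Friday, Saturday — 2 of them qualify.
Total: 42 + 2 = 44.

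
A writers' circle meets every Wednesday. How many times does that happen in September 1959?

Sep 1, 1959 is a Tuesday.
From Sep 1, 1959 to Sep 30, 1959 is 30 days inclusive.
30 = 7 × 4 + 2, so there are 4 full weeks plus 2 extra days.
Each full week contributes one Wednesday: 4 so far.
The 2 extra days are Tue, Wed — 1 of them qualifies.
Total: 4 + 1 = 5.

5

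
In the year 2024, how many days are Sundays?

52

January 1, 2024 is a Monday.
From January 1, 2024 to December 31, 2024 is 366 days inclusive.
366 = 7 × 52 + 2, so there are 52 full weeks plus 2 extra days.
Each full week contributes one Sunday: 52 so far.
The 2 extra days are Mon, Tue — none qualify.
Total: 52 + 0 = 52.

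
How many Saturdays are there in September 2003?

September 1, 2003 is a Monday.
The range spans 30 days (inclusive of both endpoints).
30 = 7 × 4 + 2, so there are 4 full weeks plus 2 extra days.
Each full week contributes one Saturday: 4 so far.
The 2 extra days are Mon, Tue — none qualify.
Total: 4 + 0 = 4.

4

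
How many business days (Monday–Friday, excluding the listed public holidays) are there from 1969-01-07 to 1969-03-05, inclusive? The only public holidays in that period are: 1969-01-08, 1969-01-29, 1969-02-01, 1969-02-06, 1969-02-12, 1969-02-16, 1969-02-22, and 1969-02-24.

37

1969-01-07 is a Tuesday.
The range spans 58 days (inclusive of both endpoints).
58 = 7 × 8 + 2, so there are 8 full weeks plus 2 extra days.
Each full week contributes 5 weekdays (Mon–Fri): 8 × 5 = 40.
The 2 extra days are Tuesday, Wednesday — 2 of them qualify.
Total: 40 + 2 = 42.
Holidays: 1969-01-08 (Wed); 1969-01-29 (Wed); 1969-02-01 (Sat); 1969-02-06 (Thu); 1969-02-12 (Wed); 1969-02-16 (Sun); 1969-02-22 (Sat); 1969-02-24 (Mon).
5 of the 8 holidays fall on weekdays; the rest are weekends and were already excluded.
Business days: 42 − 5 = 37.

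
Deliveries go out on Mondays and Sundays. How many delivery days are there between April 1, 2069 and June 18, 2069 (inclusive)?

23

April 1, 2069 is a Monday.
That's 79 days from start to end, counting both.
79 = 7 × 11 + 2, so there are 11 full weeks plus 2 extra days.
Each full week contributes 2 days from the set (Mon, Sun): 11 × 2 = 22.
The 2 extra days are Monday, Tuesday — 1 of them qualifies.
Total: 22 + 1 = 23.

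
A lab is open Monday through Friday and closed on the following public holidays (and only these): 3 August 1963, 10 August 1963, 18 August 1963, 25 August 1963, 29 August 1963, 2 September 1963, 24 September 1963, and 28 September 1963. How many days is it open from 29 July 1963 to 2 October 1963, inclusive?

29 July 1963 is a Monday.
That's 66 days from start to end, counting both.
66 = 7 × 9 + 3, so there are 9 full weeks plus 3 extra days.
Each full week contributes 5 weekdays (Mon–Fri): 9 × 5 = 45.
The 3 extra days are Monday, Tuesday, Wednesday — 3 of them qualify.
Total: 45 + 3 = 48.
Holidays: 3 August 1963 (Sat); 10 August 1963 (Sat); 18 August 1963 (Sun); 25 August 1963 (Sun); 29 August 1963 (Thu); 2 September 1963 (Mon); 24 September 1963 (Tue); 28 September 1963 (Sat).
3 of the 8 holidays fall on weekdays; the rest are weekends and were already excluded.
Business days: 48 − 3 = 45.

45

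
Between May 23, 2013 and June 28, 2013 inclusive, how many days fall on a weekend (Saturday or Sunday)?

May 23, 2013 is a Thursday.
That's 37 days from start to end, counting both.
37 = 7 × 5 + 2, so there are 5 full weeks plus 2 extra days.
Each full week contributes 2 weekend days (Sat, Sun): 5 × 2 = 10.
The 2 extra days are Thursday, Friday — none qualify.
Total: 10 + 0 = 10.

10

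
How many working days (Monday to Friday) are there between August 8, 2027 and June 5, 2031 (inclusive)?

999 weekdays

August 8, 2027 is a Sunday.
From August 8, 2027 to June 5, 2031 is 1398 days inclusive.
1398 = 7 × 199 + 5, so there are 199 full weeks plus 5 extra days.
Each full week contributes 5 weekdays (Mon–Fri): 199 × 5 = 995.
The 5 extra days are Sunday, Monday, Tuesday, Wednesday, Thursday — 4 of them qualify.
Total: 995 + 4 = 999.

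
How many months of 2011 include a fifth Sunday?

4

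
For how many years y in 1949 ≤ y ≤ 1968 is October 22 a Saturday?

4

Day of week of October 22 in each year:
1949: Sat ✓, 1950: Sun, 1951: Mon, 1952: Wed, 1953: Thu, 1954: Fri, 1955: Sat ✓, 1956: Mon, 1957: Tue, 1958: Wed, 1959: Thu, 1960: Sat ✓, 1961: Sun, 1962: Mon, 1963: Tue, 1964: Thu, 1965: Fri, 1966: Sat ✓, 1967: Sun, 1968: Tue
Saturdays: 1949, 1955, 1960, 1966.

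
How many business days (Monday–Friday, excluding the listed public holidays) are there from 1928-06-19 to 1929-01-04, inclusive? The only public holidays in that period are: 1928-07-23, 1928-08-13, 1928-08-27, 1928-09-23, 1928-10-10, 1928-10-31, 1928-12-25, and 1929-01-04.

137

1928-06-19 is a Tuesday.
That's 200 days from start to end, counting both.
200 = 7 × 28 + 4, so there are 28 full weeks plus 4 extra days.
Each full week contributes 5 weekdays (Mon–Fri): 28 × 5 = 140.
The 4 extra days are Tue, Wed, Thu, Fri — 4 of them qualify.
Total: 140 + 4 = 144.
Holidays: 1928-07-23 (Mon); 1928-08-13 (Mon); 1928-08-27 (Mon); 1928-09-23 (Sun); 1928-10-10 (Wed); 1928-10-31 (Wed); 1928-12-25 (Tue); 1929-01-04 (Fri).
7 of the 8 holidays fall on weekdays; the rest are weekends and were already excluded.
Business days: 144 − 7 = 137.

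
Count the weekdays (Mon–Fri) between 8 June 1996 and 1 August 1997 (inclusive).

300 weekdays

8 June 1996 is a Saturday.
The range spans 420 days (inclusive of both endpoints).
420 = 7 × 60, so the span is exactly 60 full weeks.
Each full week contributes 5 weekdays (Mon–Fri): 60 × 5 = 300.
Total: 300.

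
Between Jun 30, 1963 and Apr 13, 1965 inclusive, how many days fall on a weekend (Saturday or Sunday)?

187

Jun 30, 1963 is a Sunday.
The range spans 654 days (inclusive of both endpoints).
654 = 7 × 93 + 3, so there are 93 full weeks plus 3 extra days.
Each full week contributes 2 weekend days (Sat, Sun): 93 × 2 = 186.
The 3 extra days are Sun, Mon, Tue — 1 of them qualifies.
Total: 186 + 1 = 187.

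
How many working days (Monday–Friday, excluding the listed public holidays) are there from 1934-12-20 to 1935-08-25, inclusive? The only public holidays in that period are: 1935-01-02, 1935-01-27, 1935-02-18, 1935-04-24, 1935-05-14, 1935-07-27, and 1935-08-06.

1934-12-20 is a Thursday.
That's 249 days from start to end, counting both.
249 = 7 × 35 + 4, so there are 35 full weeks plus 4 extra days.
Each full week contributes 5 weekdays (Mon–Fri): 35 × 5 = 175.
The 4 extra days are Thu, Fri, Sat, Sun — 2 of them qualify.
Total: 175 + 2 = 177.
Holidays: 1935-01-02 (Wed); 1935-01-27 (Sun); 1935-02-18 (Mon); 1935-04-24 (Wed); 1935-05-14 (Tue); 1935-07-27 (Sat); 1935-08-06 (Tue).
5 of the 7 holidays fall on weekdays; the rest are weekends and were already excluded.
Business days: 177 − 5 = 172.

172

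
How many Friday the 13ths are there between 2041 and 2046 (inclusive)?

11

Friday-the-13ths by year:
2041: Sep, Dec
2042: Jun
2043: Feb, Mar, Nov
2044: May
2045: Jan, Oct
2046: Apr, Jul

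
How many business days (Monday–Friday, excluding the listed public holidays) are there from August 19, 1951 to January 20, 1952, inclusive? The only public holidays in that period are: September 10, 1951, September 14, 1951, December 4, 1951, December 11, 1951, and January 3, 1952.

August 19, 1951 is a Sunday.
The range spans 155 days (inclusive of both endpoints).
155 = 7 × 22 + 1, so there are 22 full weeks plus 1 extra day.
Each full week contributes 5 weekdays (Mon–Fri): 22 × 5 = 110.
The 1 extra day is Sunday — none qualify.
Total: 110 + 0 = 110.
Holidays: September 10, 1951 (Mon); September 14, 1951 (Fri); December 4, 1951 (Tue); December 11, 1951 (Tue); January 3, 1952 (Thu).
All 5 holidays fall on weekdays, so subtract 5.
Business days: 110 − 5 = 105.

105 business days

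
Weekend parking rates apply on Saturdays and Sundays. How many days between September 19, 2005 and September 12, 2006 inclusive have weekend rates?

September 19, 2005 is a Monday.
From September 19, 2005 to September 12, 2006 is 359 days inclusive.
359 = 7 × 51 + 2, so there are 51 full weeks plus 2 extra days.
Each full week contributes 2 weekend days (Sat, Sun): 51 × 2 = 102.
The 2 extra days are Mon, Tue — none qualify.
Total: 102 + 0 = 102.

102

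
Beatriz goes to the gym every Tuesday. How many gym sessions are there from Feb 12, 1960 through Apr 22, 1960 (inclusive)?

Feb 12, 1960 is a Friday.
The range spans 71 days (inclusive of both endpoints).
71 = 7 × 10 + 1, so there are 10 full weeks plus 1 extra day.
Each full week contributes one Tuesday: 10 so far.
The 1 extra day is Fri — none qualify.
Total: 10 + 0 = 10.

10 Tuesdays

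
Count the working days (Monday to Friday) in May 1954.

21 weekdays

1954-05-01 is a Saturday.
The range spans 31 days (inclusive of both endpoints).
31 = 7 × 4 + 3, so there are 4 full weeks plus 3 extra days.
Each full week contributes 5 weekdays (Mon–Fri): 4 × 5 = 20.
The 3 extra days are Saturday, Sunday, Monday — 1 of them qualifies.
Total: 20 + 1 = 21.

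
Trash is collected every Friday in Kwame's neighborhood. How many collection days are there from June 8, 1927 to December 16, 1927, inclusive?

June 8, 1927 is a Wednesday.
That's 192 days from start to end, counting both.
192 = 7 × 27 + 3, so there are 27 full weeks plus 3 extra days.
Each full week contributes one Friday: 27 so far.
The 3 extra days are Wed, Thu, Fri — 1 of them qualifies.
Total: 27 + 1 = 28.

28 Fridays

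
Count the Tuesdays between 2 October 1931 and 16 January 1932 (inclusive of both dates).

2 October 1931 is a Friday.
The range spans 107 days (inclusive of both endpoints).
107 = 7 × 15 + 2, so there are 15 full weeks plus 2 extra days.
Each full week contributes one Tuesday: 15 so far.
The 2 extra days are Friday, Saturday — none qualify.
Total: 15 + 0 = 15.

15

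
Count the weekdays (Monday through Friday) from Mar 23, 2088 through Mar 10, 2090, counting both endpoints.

514

Mar 23, 2088 is a Tuesday.
The range spans 718 days (inclusive of both endpoints).
718 = 7 × 102 + 4, so there are 102 full weeks plus 4 extra days.
Each full week contributes 5 weekdays (Mon–Fri): 102 × 5 = 510.
The 4 extra days are Tue, Wed, Thu, Fri — 4 of them qualify.
Total: 510 + 4 = 514.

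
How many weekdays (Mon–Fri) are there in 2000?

260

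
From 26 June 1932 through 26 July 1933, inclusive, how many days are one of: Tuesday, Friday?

113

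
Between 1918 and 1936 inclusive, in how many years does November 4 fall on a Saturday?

Day of week of November 4 in each year:
1918: Mon, 1919: Tue, 1920: Thu, 1921: Fri, 1922: Sat ✓, 1923: Sun, 1924: Tue, 1925: Wed, 1926: Thu, 1927: Fri, 1928: Sun, 1929: Mon, 1930: Tue, 1931: Wed, 1932: Fri, 1933: Sat ✓, 1934: Sun, 1935: Mon, 1936: Wed
Saturdays: 1922, 1933.

2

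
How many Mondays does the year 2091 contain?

Jan 1, 2091 is a Monday.
That's 365 days from start to end, counting both.
365 = 7 × 52 + 1, so there are 52 full weeks plus 1 extra day.
Each full week contributes one Monday: 52 so far.
The 1 extra day is Monday — 1 of them qualifies.
Total: 52 + 1 = 53.

53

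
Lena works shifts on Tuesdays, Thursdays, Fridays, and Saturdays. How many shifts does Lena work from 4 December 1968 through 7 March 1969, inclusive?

4 December 1968 is a Wednesday.
From 4 December 1968 to 7 March 1969 is 94 days inclusive.
94 = 7 × 13 + 3, so there are 13 full weeks plus 3 extra days.
Each full week contributes 4 days from the set (Tue, Thu, Fri, Sat): 13 × 4 = 52.
The 3 extra days are Wednesday, Thursday, Friday — 2 of them qualify.
Total: 52 + 2 = 54.

54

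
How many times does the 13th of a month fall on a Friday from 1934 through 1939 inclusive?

10

Friday-the-13ths by year:
1934: Apr, Jul
1935: Sep, Dec
1936: Mar, Nov
1937: Aug
1938: May
1939: Jan, Oct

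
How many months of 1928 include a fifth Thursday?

4

A month has five Thursdays exactly when Thursday falls within its first (length − 28) days.
Jan: 31 days, starts Sun → 5 of Sun, Mon, Tue
Feb: 29 days, starts Wed → 5 of Wed
Mar: 31 days, starts Thu → 5 of Thu, Fri, Sat ✓
Apr: 30 days, starts Sun → 5 of Sun, Mon
May: 31 days, starts Tue → 5 of Tue, Wed, Thu ✓
Jun: 30 days, starts Fri → 5 of Fri, Sat
Jul: 31 days, starts Sun → 5 of Sun, Mon, Tue
Aug: 31 days, starts Wed → 5 of Wed, Thu, Fri ✓
Sep: 30 days, starts Sat → 5 of Sat, Sun
Oct: 31 days, starts Mon → 5 of Mon, Tue, Wed
Nov: 30 days, starts Thu → 5 of Thu, Fri ✓
Dec: 31 days, starts Sat → 5 of Sat, Sun, Mon
Months with five Thursdays: Mar, May, Aug, Nov.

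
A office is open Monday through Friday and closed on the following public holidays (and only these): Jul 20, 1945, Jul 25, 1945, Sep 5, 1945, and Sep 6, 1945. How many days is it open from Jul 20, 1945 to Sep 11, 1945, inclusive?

34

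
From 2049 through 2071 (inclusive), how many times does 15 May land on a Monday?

Day of week of May 15 in each year:
2049: Sat, 2050: Sun, 2051: Mon ✓, 2052: Wed, 2053: Thu, 2054: Fri, 2055: Sat, 2056: Mon ✓, 2057: Tue, 2058: Wed, 2059: Thu, 2060: Sat, 2061: Sun, 2062: Mon ✓, 2063: Tue, 2064: Thu, 2065: Fri, 2066: Sat, 2067: Sun, 2068: Tue, 2069: Wed, 2070: Thu, 2071: Fri
Mondays: 2051, 2056, 2062.

3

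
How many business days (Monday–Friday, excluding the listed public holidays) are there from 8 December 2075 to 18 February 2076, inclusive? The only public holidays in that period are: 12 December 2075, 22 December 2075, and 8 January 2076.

50

8 December 2075 is a Sunday.
From 8 December 2075 to 18 February 2076 is 73 days inclusive.
73 = 7 × 10 + 3, so there are 10 full weeks plus 3 extra days.
Each full week contributes 5 weekdays (Mon–Fri): 10 × 5 = 50.
The 3 extra days are Sunday, Monday, Tuesday — 2 of them qualify.
Total: 50 + 2 = 52.
Holidays: 12 December 2075 (Thu); 22 December 2075 (Sun); 8 January 2076 (Wed).
2 of the 3 holidays fall on weekdays; the rest are weekends and were already excluded.
Business days: 52 − 2 = 50.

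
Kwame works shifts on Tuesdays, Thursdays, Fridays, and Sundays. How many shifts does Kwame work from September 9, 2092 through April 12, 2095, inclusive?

541

September 9, 2092 is a Tuesday.
That's 946 days from start to end, counting both.
946 = 7 × 135 + 1, so there are 135 full weeks plus 1 extra day.
Each full week contributes 4 days from the set (Tue, Thu, Fri, Sun): 135 × 4 = 540.
The 1 extra day is Tuesday — 1 of them qualifies.
Total: 540 + 1 = 541.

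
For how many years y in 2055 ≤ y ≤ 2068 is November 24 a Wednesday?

3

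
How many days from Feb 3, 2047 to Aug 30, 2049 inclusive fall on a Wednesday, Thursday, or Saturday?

402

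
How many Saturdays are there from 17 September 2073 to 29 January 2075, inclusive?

71 Saturdays

17 September 2073 is a Sunday.
That's 500 days from start to end, counting both.
500 = 7 × 71 + 3, so there are 71 full weeks plus 3 extra days.
Each full week contributes one Saturday: 71 so far.
The 3 extra days are Sun, Mon, Tue — none qualify.
Total: 71 + 0 = 71.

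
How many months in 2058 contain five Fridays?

A month has five Fridays exactly when Friday falls within its first (length − 28) days.
Jan: 31 days, starts Tue → 5 of Tue, Wed, Thu
Feb: 28 days, starts Fri → 5 of (none)
Mar: 31 days, starts Fri → 5 of Fri, Sat, Sun ✓
Apr: 30 days, starts Mon → 5 of Mon, Tue
May: 31 days, starts Wed → 5 of Wed, Thu, Fri ✓
Jun: 30 days, starts Sat → 5 of Sat, Sun
Jul: 31 days, starts Mon → 5 of Mon, Tue, Wed
Aug: 31 days, starts Thu → 5 of Thu, Fri, Sat ✓
Sep: 30 days, starts Sun → 5 of Sun, Mon
Oct: 31 days, starts Tue → 5 of Tue, Wed, Thu
Nov: 30 days, starts Fri → 5 of Fri, Sat ✓
Dec: 31 days, starts Sun → 5 of Sun, Mon, Tue
Months with five Fridays: Mar, May, Aug, Nov.

4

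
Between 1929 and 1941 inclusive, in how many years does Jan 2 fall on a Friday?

Day of week of January 2 in each year:
1929: Wed, 1930: Thu, 1931: Fri ✓, 1932: Sat, 1933: Mon, 1934: Tue, 1935: Wed, 1936: Thu, 1937: Sat, 1938: Sun, 1939: Mon, 1940: Tue, 1941: Thu
Fridays: 1931.

1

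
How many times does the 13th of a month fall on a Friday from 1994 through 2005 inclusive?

19

Friday-the-13ths by year:
1994: May
1995: Jan, Oct
1996: Sep, Dec
1997: Jun
1998: Feb, Mar, Nov
1999: Aug
2000: Oct
2001: Apr, Jul
2002: Sep, Dec
2003: Jun
2004: Feb, Aug
2005: May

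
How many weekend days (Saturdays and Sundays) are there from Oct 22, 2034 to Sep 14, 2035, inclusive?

93

Oct 22, 2034 is a Sunday.
That's 328 days from start to end, counting both.
328 = 7 × 46 + 6, so there are 46 full weeks plus 6 extra days.
Each full week contributes 2 weekend days (Sat, Sun): 46 × 2 = 92.
The 6 extra days are Sunday, Monday, Tuesday, Wednesday, Thursday, Friday — 1 of them qualifies.
Total: 92 + 1 = 93.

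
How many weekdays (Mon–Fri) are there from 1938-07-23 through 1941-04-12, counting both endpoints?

1938-07-23 is a Saturday.
From 1938-07-23 to 1941-04-12 is 995 days inclusive.
995 = 7 × 142 + 1, so there are 142 full weeks plus 1 extra day.
Each full week contributes 5 weekdays (Mon–Fri): 142 × 5 = 710.
The 1 extra day is Sat — none qualify.
Total: 710 + 0 = 710.

710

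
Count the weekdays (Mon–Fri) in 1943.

January 1, 1943 is a Friday.
That's 365 days from start to end, counting both.
365 = 7 × 52 + 1, so there are 52 full weeks plus 1 extra day.
Each full week contributes 5 weekdays (Mon–Fri): 52 × 5 = 260.
The 1 extra day is Fri — 1 of them qualifies.
Total: 260 + 1 = 261.

261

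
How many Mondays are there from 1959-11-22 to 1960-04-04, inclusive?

20

1959-11-22 is a Sunday.
That's 135 days from start to end, counting both.
135 = 7 × 19 + 2, so there are 19 full weeks plus 2 extra days.
Each full week contributes one Monday: 19 so far.
The 2 extra days are Sunday, Monday — 1 of them qualifies.
Total: 19 + 1 = 20.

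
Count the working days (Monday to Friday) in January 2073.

1 January 2073 is a Sunday.
That's 31 days from start to end, counting both.
31 = 7 × 4 + 3, so there are 4 full weeks plus 3 extra days.
Each full week contributes 5 weekdays (Mon–Fri): 4 × 5 = 20.
The 3 extra days are Sun, Mon, Tue — 2 of them qualify.
Total: 20 + 2 = 22.

22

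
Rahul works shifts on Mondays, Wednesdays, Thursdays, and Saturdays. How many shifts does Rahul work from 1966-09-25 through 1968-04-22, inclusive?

1966-09-25 is a Sunday.
From 1966-09-25 to 1968-04-22 is 576 days inclusive.
576 = 7 × 82 + 2, so there are 82 full weeks plus 2 extra days.
Each full week contributes 4 days from the set (Mon, Wed, Thu, Sat): 82 × 4 = 328.
The 2 extra days are Sunday, Monday — 1 of them qualifies.
Total: 328 + 1 = 329.

329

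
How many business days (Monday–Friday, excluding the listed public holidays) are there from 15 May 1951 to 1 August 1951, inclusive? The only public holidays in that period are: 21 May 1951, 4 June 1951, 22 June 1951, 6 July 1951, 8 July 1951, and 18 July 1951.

15 May 1951 is a Tuesday.
That's 79 days from start to end, counting both.
79 = 7 × 11 + 2, so there are 11 full weeks plus 2 extra days.
Each full week contributes 5 weekdays (Mon–Fri): 11 × 5 = 55.
The 2 extra days are Tuesday, Wednesday — 2 of them qualify.
Total: 55 + 2 = 57.
Holidays: 21 May 1951 (Mon); 4 June 1951 (Mon); 22 June 1951 (Fri); 6 July 1951 (Fri); 8 July 1951 (Sun); 18 July 1951 (Wed).
5 of the 6 holidays fall on weekdays; the rest are weekends and were already excluded.
Business days: 57 − 5 = 52.

52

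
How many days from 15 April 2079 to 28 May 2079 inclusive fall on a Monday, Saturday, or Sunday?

20

15 April 2079 is a Saturday.
The range spans 44 days (inclusive of both endpoints).
44 = 7 × 6 + 2, so there are 6 full weeks plus 2 extra days.
Each full week contributes 3 days from the set (Mon, Sat, Sun): 6 × 3 = 18.
The 2 extra days are Sat, Sun — 2 of them qualify.
Total: 18 + 2 = 20.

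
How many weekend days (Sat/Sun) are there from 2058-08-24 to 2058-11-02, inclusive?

2058-08-24 is a Saturday.
That's 71 days from start to end, counting both.
71 = 7 × 10 + 1, so there are 10 full weeks plus 1 extra day.
Each full week contributes 2 weekend days (Sat, Sun): 10 × 2 = 20.
The 1 extra day is Saturday — 1 of them qualifies.
Total: 20 + 1 = 21.

21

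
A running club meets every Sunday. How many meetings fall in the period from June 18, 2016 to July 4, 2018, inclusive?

107

June 18, 2016 is a Saturday.
That's 747 days from start to end, counting both.
747 = 7 × 106 + 5, so there are 106 full weeks plus 5 extra days.
Each full week contributes one Sunday: 106 so far.
The 5 extra days are Saturday, Sunday, Monday, Tuesday, Wednesday — 1 of them qualifies.
Total: 106 + 1 = 107.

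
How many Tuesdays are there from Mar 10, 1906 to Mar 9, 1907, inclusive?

52

Mar 10, 1906 is a Saturday.
The range spans 365 days (inclusive of both endpoints).
365 = 7 × 52 + 1, so there are 52 full weeks plus 1 extra day.
Each full week contributes one Tuesday: 52 so far.
The 1 extra day is Sat — none qualify.
Total: 52 + 0 = 52.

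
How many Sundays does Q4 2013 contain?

13

Oct 1, 2013 is a Tuesday.
The range spans 92 days (inclusive of both endpoints).
92 = 7 × 13 + 1, so there are 13 full weeks plus 1 extra day.
Each full week contributes one Sunday: 13 so far.
The 1 extra day is Tue — none qualify.
Total: 13 + 0 = 13.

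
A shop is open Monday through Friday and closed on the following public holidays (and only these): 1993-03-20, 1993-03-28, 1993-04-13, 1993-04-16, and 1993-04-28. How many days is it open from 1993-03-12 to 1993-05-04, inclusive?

35

1993-03-12 is a Friday.
From 1993-03-12 to 1993-05-04 is 54 days inclusive.
54 = 7 × 7 + 5, so there are 7 full weeks plus 5 extra days.
Each full week contributes 5 weekdays (Mon–Fri): 7 × 5 = 35.
The 5 extra days are Friday, Saturday, Sunday, Monday, Tuesday — 3 of them qualify.
Total: 35 + 3 = 38.
Holidays: 1993-03-20 (Sat); 1993-03-28 (Sun); 1993-04-13 (Tue); 1993-04-16 (Fri); 1993-04-28 (Wed).
3 of the 5 holidays fall on weekdays; the rest are weekends and were already excluded.
Business days: 38 − 3 = 35.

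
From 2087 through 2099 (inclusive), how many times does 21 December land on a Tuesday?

2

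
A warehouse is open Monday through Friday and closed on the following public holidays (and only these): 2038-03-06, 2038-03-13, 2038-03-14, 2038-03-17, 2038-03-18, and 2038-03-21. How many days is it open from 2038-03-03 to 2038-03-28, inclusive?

16 working days

2038-03-03 is a Wednesday.
The range spans 26 days (inclusive of both endpoints).
26 = 7 × 3 + 5, so there are 3 full weeks plus 5 extra days.
Each full week contributes 5 weekdays (Mon–Fri): 3 × 5 = 15.
The 5 extra days are Wed, Thu, Fri, Sat, Sun — 3 of them qualify.
Total: 15 + 3 = 18.
Holidays: 2038-03-06 (Sat); 2038-03-13 (Sat); 2038-03-14 (Sun); 2038-03-17 (Wed); 2038-03-18 (Thu); 2038-03-21 (Sun).
2 of the 6 holidays fall on weekdays; the rest are weekends and were already excluded.
Business days: 18 − 2 = 16.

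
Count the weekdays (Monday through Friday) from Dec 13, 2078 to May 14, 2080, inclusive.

371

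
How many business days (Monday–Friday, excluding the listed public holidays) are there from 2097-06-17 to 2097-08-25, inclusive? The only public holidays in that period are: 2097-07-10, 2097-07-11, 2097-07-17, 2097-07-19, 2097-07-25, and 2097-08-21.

2097-06-17 is a Monday.
The range spans 70 days (inclusive of both endpoints).
70 = 7 × 10, so the span is exactly 10 full weeks.
Each full week contributes 5 weekdays (Mon–Fri): 10 × 5 = 50.
Holidays: 2097-07-10 (Wed); 2097-07-11 (Thu); 2097-07-17 (Wed); 2097-07-19 (Fri); 2097-07-25 (Thu); 2097-08-21 (Wed).
All 6 holidays fall on weekdays, so subtract 6.
Business days: 50 − 6 = 44.

44 business days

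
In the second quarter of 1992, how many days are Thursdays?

April 1, 1992 is a Wednesday.
That's 91 days from start to end, counting both.
91 = 7 × 13, so the span is exactly 13 full weeks.
Each full week contributes one Thursday: 13 so far.

13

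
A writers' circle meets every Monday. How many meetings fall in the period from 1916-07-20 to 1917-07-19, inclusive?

1916-07-20 is a Thursday.
The range spans 365 days (inclusive of both endpoints).
365 = 7 × 52 + 1, so there are 52 full weeks plus 1 extra day.
Each full week contributes one Monday: 52 so far.
The 1 extra day is Thursday — none qualify.
Total: 52 + 0 = 52.

52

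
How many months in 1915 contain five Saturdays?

A month has five Saturdays exactly when Saturday falls within its first (length − 28) days.
Jan: 31 days, starts Fri → 5 of Fri, Sat, Sun ✓
Feb: 28 days, starts Mon → 5 of (none)
Mar: 31 days, starts Mon → 5 of Mon, Tue, Wed
Apr: 30 days, starts Thu → 5 of Thu, Fri
May: 31 days, starts Sat → 5 of Sat, Sun, Mon ✓
Jun: 30 days, starts Tue → 5 of Tue, Wed
Jul: 31 days, starts Thu → 5 of Thu, Fri, Sat ✓
Aug: 31 days, starts Sun → 5 of Sun, Mon, Tue
Sep: 30 days, starts Wed → 5 of Wed, Thu
Oct: 31 days, starts Fri → 5 of Fri, Sat, Sun ✓
Nov: 30 days, starts Mon → 5 of Mon, Tue
Dec: 31 days, starts Wed → 5 of Wed, Thu, Fri
Months with five Saturdays: Jan, May, Jul, Oct.

4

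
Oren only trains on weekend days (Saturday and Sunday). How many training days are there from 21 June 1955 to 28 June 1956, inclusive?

21 June 1955 is a Tuesday.
That's 374 days from start to end, counting both.
374 = 7 × 53 + 3, so there are 53 full weeks plus 3 extra days.
Each full week contributes 2 weekend days (Sat, Sun): 53 × 2 = 106.
The 3 extra days are Tuesday, Wednesday, Thursday — none qualify.
Total: 106 + 0 = 106.

106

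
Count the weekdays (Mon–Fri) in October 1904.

21

1 October 1904 is a Saturday.
The range spans 31 days (inclusive of both endpoints).
31 = 7 × 4 + 3, so there are 4 full weeks plus 3 extra days.
Each full week contributes 5 weekdays (Mon–Fri): 4 × 5 = 20.
The 3 extra days are Sat, Sun, Mon — 1 of them qualifies.
Total: 20 + 1 = 21.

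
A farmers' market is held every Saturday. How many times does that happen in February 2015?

1 February 2015 is a Sunday.
That's 28 days from start to end, counting both.
28 = 7 × 4, so the span is exactly 4 full weeks.
Each full week contributes one Saturday: 4 so far.
Total: 4.

4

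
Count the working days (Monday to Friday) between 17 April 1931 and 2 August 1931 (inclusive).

76

17 April 1931 is a Friday.
The range spans 108 days (inclusive of both endpoints).
108 = 7 × 15 + 3, so there are 15 full weeks plus 3 extra days.
Each full week contributes 5 weekdays (Mon–Fri): 15 × 5 = 75.
The 3 extra days are Fri, Sat, Sun — 1 of them qualifies.
Total: 75 + 1 = 76.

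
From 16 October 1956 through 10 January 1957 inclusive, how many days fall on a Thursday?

13

16 October 1956 is a Tuesday.
From 16 October 1956 to 10 January 1957 is 87 days inclusive.
87 = 7 × 12 + 3, so there are 12 full weeks plus 3 extra days.
Each full week contributes one Thursday: 12 so far.
The 3 extra days are Tuesday, Wednesday, Thursday — 1 of them qualifies.
Total: 12 + 1 = 13.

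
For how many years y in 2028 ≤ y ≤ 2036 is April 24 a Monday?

Day of week of April 24 in each year:
2028: Mon ✓, 2029: Tue, 2030: Wed, 2031: Thu, 2032: Sat, 2033: Sun, 2034: Mon ✓, 2035: Tue, 2036: Thu
Mondays: 2028, 2034.

2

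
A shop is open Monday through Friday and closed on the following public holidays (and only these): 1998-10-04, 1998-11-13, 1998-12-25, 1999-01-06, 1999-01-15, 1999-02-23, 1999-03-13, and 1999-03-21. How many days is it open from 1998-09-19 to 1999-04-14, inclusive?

143 business days

1998-09-19 is a Saturday.
From 1998-09-19 to 1999-04-14 is 208 days inclusive.
208 = 7 × 29 + 5, so there are 29 full weeks plus 5 extra days.
Each full week contributes 5 weekdays (Mon–Fri): 29 × 5 = 145.
The 5 extra days are Saturday, Sunday, Monday, Tuesday, Wednesday — 3 of them qualify.
Total: 145 + 3 = 148.
Holidays: 1998-10-04 (Sun); 1998-11-13 (Fri); 1998-12-25 (Fri); 1999-01-06 (Wed); 1999-01-15 (Fri); 1999-02-23 (Tue); 1999-03-13 (Sat); 1999-03-21 (Sun).
5 of the 8 holidays fall on weekdays; the rest are weekends and were already excluded.
Business days: 148 − 5 = 143.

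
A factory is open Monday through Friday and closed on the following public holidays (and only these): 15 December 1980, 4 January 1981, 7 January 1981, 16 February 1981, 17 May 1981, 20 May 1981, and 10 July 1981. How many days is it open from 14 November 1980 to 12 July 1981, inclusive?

166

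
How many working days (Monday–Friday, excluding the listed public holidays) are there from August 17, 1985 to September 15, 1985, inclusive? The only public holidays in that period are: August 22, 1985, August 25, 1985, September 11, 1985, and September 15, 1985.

18

August 17, 1985 is a Saturday.
That's 30 days from start to end, counting both.
30 = 7 × 4 + 2, so there are 4 full weeks plus 2 extra days.
Each full week contributes 5 weekdays (Mon–Fri): 4 × 5 = 20.
The 2 extra days are Saturday, Sunday — none qualify.
Total: 20 + 0 = 20.
Holidays: August 22, 1985 (Thu); August 25, 1985 (Sun); September 11, 1985 (Wed); September 15, 1985 (Sun).
2 of the 4 holidays fall on weekdays; the rest are weekends and were already excluded.
Business days: 20 − 2 = 18.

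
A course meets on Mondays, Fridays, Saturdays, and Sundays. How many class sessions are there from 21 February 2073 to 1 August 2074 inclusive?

21 February 2073 is a Tuesday.
That's 527 days from start to end, counting both.
527 = 7 × 75 + 2, so there are 75 full weeks plus 2 extra days.
Each full week contributes 4 days from the set (Mon, Fri, Sat, Sun): 75 × 4 = 300.
The 2 extra days are Tuesday, Wednesday — none qualify.
Total: 300 + 0 = 300.

300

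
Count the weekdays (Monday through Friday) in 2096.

261 weekdays

2096-01-01 is a Sunday.
That's 366 days from start to end, counting both.
366 = 7 × 52 + 2, so there are 52 full weeks plus 2 extra days.
Each full week contributes 5 weekdays (Mon–Fri): 52 × 5 = 260.
The 2 extra days are Sunday, Monday — 1 of them qualifies.
Total: 260 + 1 = 261.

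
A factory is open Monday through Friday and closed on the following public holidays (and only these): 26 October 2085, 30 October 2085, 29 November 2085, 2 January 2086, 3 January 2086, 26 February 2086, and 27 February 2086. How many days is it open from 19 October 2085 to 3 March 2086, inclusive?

89

19 October 2085 is a Friday.
The range spans 136 days (inclusive of both endpoints).
136 = 7 × 19 + 3, so there are 19 full weeks plus 3 extra days.
Each full week contributes 5 weekdays (Mon–Fri): 19 × 5 = 95.
The 3 extra days are Fri, Sat, Sun — 1 of them qualifies.
Total: 95 + 1 = 96.
Holidays: 26 October 2085 (Fri); 30 October 2085 (Tue); 29 November 2085 (Thu); 2 January 2086 (Wed); 3 January 2086 (Thu); 26 February 2086 (Tue); 27 February 2086 (Wed).
All 7 holidays fall on weekdays, so subtract 7.
Business days: 96 − 7 = 89.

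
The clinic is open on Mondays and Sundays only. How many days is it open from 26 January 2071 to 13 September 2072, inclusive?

171

26 January 2071 is a Monday.
The range spans 597 days (inclusive of both endpoints).
597 = 7 × 85 + 2, so there are 85 full weeks plus 2 extra days.
Each full week contributes 2 days from the set (Mon, Sun): 85 × 2 = 170.
The 2 extra days are Monday, Tuesday — 1 of them qualifies.
Total: 170 + 1 = 171.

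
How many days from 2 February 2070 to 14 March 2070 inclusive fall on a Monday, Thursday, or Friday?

18

2 February 2070 is a Sunday.
The range spans 41 days (inclusive of both endpoints).
41 = 7 × 5 + 6, so there are 5 full weeks plus 6 extra days.
Each full week contributes 3 days from the set (Mon, Thu, Fri): 5 × 3 = 15.
The 6 extra days are Sunday, Monday, Tuesday, Wednesday, Thursday, Friday — 3 of them qualify.
Total: 15 + 3 = 18.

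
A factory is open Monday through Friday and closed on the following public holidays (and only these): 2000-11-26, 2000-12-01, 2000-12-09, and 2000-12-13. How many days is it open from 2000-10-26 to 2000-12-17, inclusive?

35 business days

2000-10-26 is a Thursday.
From 2000-10-26 to 2000-12-17 is 53 days inclusive.
53 = 7 × 7 + 4, so there are 7 full weeks plus 4 extra days.
Each full week contributes 5 weekdays (Mon–Fri): 7 × 5 = 35.
The 4 extra days are Thu, Fri, Sat, Sun — 2 of them qualify.
Total: 35 + 2 = 37.
Holidays: 2000-11-26 (Sun); 2000-12-01 (Fri); 2000-12-09 (Sat); 2000-12-13 (Wed).
2 of the 4 holidays fall on weekdays; the rest are weekends and were already excluded.
Business days: 37 − 2 = 35.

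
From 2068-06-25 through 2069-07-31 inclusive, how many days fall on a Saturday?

2068-06-25 is a Monday.
That's 402 days from start to end, counting both.
402 = 7 × 57 + 3, so there are 57 full weeks plus 3 extra days.
Each full week contributes one Saturday: 57 so far.
The 3 extra days are Mon, Tue, Wed — none qualify.
Total: 57 + 0 = 57.

57 Saturdays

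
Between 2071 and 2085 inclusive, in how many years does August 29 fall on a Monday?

Day of week of August 29 in each year:
2071: Sat, 2072: Mon ✓, 2073: Tue, 2074: Wed, 2075: Thu, 2076: Sat, 2077: Sun, 2078: Mon ✓, 2079: Tue, 2080: Thu, 2081: Fri, 2082: Sat, 2083: Sun, 2084: Tue, 2085: Wed
Mondays: 2072, 2078.

2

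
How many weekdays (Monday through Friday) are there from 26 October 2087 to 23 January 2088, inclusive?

65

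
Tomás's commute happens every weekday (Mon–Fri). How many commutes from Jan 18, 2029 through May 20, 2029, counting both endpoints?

87 weekdays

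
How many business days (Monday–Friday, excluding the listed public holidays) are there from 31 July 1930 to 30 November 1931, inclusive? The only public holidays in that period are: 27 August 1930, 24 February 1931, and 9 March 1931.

345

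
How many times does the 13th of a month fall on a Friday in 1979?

2

The 13th falls on a Friday when the month's 13th has weekday Fri.
Jan 13 is Sat; Feb 13 is Tue; Mar 13 is Tue; Apr 13 is Fri ✓; May 13 is Sun; Jun 13 is Wed; Jul 13 is Fri ✓; Aug 13 is Mon; Sep 13 is Thu; Oct 13 is Sat; Nov 13 is Tue; Dec 13 is Thu.
Friday the 13ths: Apr, Jul.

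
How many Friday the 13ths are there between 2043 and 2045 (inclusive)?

6

Friday-the-13ths by year:
2043: Feb, Mar, Nov
2044: May
2045: Jan, Oct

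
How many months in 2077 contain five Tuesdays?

A month has five Tuesdays exactly when Tuesday falls within its first (length − 28) days.
Jan: 31 days, starts Fri → 5 of Fri, Sat, Sun
Feb: 28 days, starts Mon → 5 of (none)
Mar: 31 days, starts Mon → 5 of Mon, Tue, Wed ✓
Apr: 30 days, starts Thu → 5 of Thu, Fri
May: 31 days, starts Sat → 5 of Sat, Sun, Mon
Jun: 30 days, starts Tue → 5 of Tue, Wed ✓
Jul: 31 days, starts Thu → 5 of Thu, Fri, Sat
Aug: 31 days, starts Sun → 5 of Sun, Mon, Tue ✓
Sep: 30 days, starts Wed → 5 of Wed, Thu
Oct: 31 days, starts Fri → 5 of Fri, Sat, Sun
Nov: 30 days, starts Mon → 5 of Mon, Tue ✓
Dec: 31 days, starts Wed → 5 of Wed, Thu, Fri
Months with five Tuesdays: Mar, Jun, Aug, Nov.

4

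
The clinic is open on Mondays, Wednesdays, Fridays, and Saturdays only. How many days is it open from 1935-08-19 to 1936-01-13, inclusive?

85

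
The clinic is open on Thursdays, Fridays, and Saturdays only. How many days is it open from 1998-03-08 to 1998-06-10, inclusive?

1998-03-08 is a Sunday.
The range spans 95 days (inclusive of both endpoints).
95 = 7 × 13 + 4, so there are 13 full weeks plus 4 extra days.
Each full week contributes 3 days from the set (Thu, Fri, Sat): 13 × 3 = 39.
The 4 extra days are Sun, Mon, Tue, Wed — none qualify.
Total: 39 + 0 = 39.

39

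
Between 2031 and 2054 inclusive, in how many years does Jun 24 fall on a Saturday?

3

Day of week of June 24 in each year:
2031: Tue, 2032: Thu, 2033: Fri, 2034: Sat ✓, 2035: Sun, 2036: Tue, 2037: Wed, 2038: Thu, 2039: Fri, 2040: Sun, 2041: Mon, 2042: Tue, 2043: Wed, 2044: Fri, 2045: Sat ✓, 2046: Sun, 2047: Mon, 2048: Wed, 2049: Thu, 2050: Fri, 2051: Sat ✓, 2052: Mon, 2053: Tue, 2054: Wed
Saturdays: 2034, 2045, 2051.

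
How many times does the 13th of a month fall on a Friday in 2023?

2

The 13th falls on a Friday when the month's 13th has weekday Fri.
Jan 13 is Fri ✓; Feb 13 is Mon; Mar 13 is Mon; Apr 13 is Thu; May 13 is Sat; Jun 13 is Tue; Jul 13 is Thu; Aug 13 is Sun; Sep 13 is Wed; Oct 13 is Fri ✓; Nov 13 is Mon; Dec 13 is Wed.
Friday the 13ths: Jan, Oct.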